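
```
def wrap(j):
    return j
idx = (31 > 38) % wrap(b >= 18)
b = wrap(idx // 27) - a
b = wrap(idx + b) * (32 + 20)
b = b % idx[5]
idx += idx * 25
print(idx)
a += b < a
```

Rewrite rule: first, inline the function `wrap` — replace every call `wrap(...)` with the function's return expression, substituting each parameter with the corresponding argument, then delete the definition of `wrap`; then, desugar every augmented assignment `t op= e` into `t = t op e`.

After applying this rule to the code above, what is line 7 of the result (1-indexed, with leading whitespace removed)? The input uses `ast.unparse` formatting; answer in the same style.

a = a + (b < a)

Transformed code:
idx = (31 > 38) % (b >= 18)
b = idx // 27 - a
b = (idx + b) * (32 + 20)
b = b % idx[5]
idx = idx + idx * 25
print(idx)
a = a + (b < a)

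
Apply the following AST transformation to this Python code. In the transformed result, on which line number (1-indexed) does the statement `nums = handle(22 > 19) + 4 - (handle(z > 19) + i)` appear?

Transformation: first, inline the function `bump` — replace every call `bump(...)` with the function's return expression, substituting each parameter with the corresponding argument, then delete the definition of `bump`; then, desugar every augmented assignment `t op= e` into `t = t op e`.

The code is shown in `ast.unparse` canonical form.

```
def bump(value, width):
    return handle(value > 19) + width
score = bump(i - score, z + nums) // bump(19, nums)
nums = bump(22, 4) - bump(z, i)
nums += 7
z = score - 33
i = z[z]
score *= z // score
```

2

Transformed code:
score = (handle(i - score > 19) + (z + nums)) // (handle(19 > 19) + nums)
nums = handle(22 > 19) + 4 - (handle(z > 19) + i)
nums = nums + 7
z = score - 33
i = z[z]
score = score * (z // score)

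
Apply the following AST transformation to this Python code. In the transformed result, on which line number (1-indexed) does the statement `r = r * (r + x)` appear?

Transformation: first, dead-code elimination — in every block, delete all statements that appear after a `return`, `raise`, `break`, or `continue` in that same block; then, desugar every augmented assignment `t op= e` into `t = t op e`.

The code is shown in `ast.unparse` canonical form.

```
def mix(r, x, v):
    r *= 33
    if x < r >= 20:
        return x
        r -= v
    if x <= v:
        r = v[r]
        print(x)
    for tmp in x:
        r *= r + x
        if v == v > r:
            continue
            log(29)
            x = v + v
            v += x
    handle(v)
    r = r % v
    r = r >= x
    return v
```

9

Transformed code:
def mix(r, x, v):
    r = r * 33
    if x < r >= 20:
        return x
    if x <= v:
        r = v[r]
        print(x)
    for tmp in x:
        r = r * (r + x)
        if v == v > r:
            continue
    handle(v)
    r = r % v
    r = r >= x
    return v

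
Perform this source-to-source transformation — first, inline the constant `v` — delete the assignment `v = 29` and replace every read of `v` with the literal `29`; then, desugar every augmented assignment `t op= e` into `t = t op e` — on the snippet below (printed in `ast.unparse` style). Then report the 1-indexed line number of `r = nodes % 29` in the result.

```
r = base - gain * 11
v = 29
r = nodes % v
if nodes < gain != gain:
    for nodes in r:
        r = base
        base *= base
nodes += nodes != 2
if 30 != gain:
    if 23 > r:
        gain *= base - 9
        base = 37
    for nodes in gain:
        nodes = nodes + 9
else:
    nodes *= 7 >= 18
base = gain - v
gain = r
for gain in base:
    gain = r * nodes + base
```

Transformed code:
r = base - gain * 11
r = nodes % 29
if nodes < gain != gain:
    for nodes in r:
        r = base
        base = base * base
nodes = nodes + (nodes != 2)
if 30 != gain:
    if 23 > r:
        gain = gain * (base - 9)
        base = 37
    for nodes in gain:
        nodes = nodes + 9
else:
    nodes = nodes * (7 >= 18)
base = gain - 29
gain = r
for gain in base:
    gain = r * nodes + base

2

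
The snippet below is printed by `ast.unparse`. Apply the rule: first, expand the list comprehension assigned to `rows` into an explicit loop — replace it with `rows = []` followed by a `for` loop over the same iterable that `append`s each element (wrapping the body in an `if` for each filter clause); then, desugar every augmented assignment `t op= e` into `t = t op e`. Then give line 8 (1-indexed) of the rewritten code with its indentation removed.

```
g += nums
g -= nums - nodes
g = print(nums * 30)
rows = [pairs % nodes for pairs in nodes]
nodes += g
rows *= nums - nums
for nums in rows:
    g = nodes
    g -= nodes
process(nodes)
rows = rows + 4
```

rows = rows * (nums - nums)

Transformed code:
g = g + nums
g = g - (nums - nodes)
g = print(nums * 30)
rows = []
for pairs in nodes:
    rows.append(pairs % nodes)
nodes = nodes + g
rows = rows * (nums - nums)
for nums in rows:
    g = nodes
    g = g - nodes
process(nodes)
rows = rows + 4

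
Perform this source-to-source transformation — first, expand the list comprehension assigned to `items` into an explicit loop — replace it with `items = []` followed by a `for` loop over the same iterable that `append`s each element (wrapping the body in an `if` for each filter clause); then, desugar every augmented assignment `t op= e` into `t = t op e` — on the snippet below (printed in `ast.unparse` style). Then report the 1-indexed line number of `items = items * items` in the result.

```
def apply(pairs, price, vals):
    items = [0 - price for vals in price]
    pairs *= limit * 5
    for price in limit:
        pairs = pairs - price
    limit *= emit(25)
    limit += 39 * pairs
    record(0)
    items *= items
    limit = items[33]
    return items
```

Transformed code:
def apply(pairs, price, vals):
    items = []
    for vals in price:
        items.append(0 - price)
    pairs = pairs * (limit * 5)
    for price in limit:
        pairs = pairs - price
    limit = limit * emit(25)
    limit = limit + 39 * pairs
    record(0)
    items = items * items
    limit = items[33]
    return items

11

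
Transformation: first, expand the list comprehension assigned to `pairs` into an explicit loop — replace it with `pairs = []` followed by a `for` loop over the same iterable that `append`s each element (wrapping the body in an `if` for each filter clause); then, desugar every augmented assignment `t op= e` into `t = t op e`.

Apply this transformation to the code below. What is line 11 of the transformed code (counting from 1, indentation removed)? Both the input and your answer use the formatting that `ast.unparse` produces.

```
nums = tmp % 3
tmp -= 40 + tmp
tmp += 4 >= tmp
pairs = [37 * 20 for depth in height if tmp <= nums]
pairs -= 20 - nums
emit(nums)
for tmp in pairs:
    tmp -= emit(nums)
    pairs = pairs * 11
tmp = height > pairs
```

tmp = tmp - emit(nums)

Transformed code:
nums = tmp % 3
tmp = tmp - (40 + tmp)
tmp = tmp + (4 >= tmp)
pairs = []
for depth in height:
    if tmp <= nums:
        pairs.append(37 * 20)
pairs = pairs - (20 - nums)
emit(nums)
for tmp in pairs:
    tmp = tmp - emit(nums)
    pairs = pairs * 11
tmp = height > pairs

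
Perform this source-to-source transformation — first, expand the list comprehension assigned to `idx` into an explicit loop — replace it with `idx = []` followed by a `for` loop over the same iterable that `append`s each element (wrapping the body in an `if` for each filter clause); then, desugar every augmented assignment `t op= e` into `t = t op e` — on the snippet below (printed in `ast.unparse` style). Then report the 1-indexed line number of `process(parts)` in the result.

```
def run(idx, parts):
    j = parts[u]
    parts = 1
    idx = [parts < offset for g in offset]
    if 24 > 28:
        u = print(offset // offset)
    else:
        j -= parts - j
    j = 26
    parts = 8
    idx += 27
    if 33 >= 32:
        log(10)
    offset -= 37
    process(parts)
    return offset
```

17

Transformed code:
def run(idx, parts):
    j = parts[u]
    parts = 1
    idx = []
    for g in offset:
        idx.append(parts < offset)
    if 24 > 28:
        u = print(offset // offset)
    else:
        j = j - (parts - j)
    j = 26
    parts = 8
    idx = idx + 27
    if 33 >= 32:
        log(10)
    offset = offset - 37
    process(parts)
    return offset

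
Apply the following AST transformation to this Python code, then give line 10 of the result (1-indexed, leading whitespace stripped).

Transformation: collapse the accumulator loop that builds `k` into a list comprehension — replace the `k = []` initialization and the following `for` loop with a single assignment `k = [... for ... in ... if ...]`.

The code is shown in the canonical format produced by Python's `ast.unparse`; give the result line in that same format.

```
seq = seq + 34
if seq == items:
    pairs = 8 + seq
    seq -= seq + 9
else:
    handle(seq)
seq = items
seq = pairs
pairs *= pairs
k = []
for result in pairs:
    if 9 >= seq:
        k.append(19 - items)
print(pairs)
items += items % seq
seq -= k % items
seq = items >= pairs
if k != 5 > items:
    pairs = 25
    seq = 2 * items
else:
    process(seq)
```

k = [19 - items for result in pairs if 9 >= seq]

Transformed code:
seq = seq + 34
if seq == items:
    pairs = 8 + seq
    seq -= seq + 9
else:
    handle(seq)
seq = items
seq = pairs
pairs *= pairs
k = [19 - items for result in pairs if 9 >= seq]
print(pairs)
items += items % seq
seq -= k % items
seq = items >= pairs
if k != 5 > items:
    pairs = 25
    seq = 2 * items
else:
    process(seq)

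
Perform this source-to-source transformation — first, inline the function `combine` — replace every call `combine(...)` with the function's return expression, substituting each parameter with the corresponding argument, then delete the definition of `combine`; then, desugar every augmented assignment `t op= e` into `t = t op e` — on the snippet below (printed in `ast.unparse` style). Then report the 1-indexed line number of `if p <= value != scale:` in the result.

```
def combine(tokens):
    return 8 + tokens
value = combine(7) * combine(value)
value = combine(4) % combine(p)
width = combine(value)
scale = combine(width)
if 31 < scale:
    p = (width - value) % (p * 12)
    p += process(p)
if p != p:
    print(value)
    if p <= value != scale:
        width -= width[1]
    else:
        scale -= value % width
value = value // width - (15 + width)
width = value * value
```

Transformed code:
value = (8 + 7) * (8 + value)
value = (8 + 4) % (8 + p)
width = 8 + value
scale = 8 + width
if 31 < scale:
    p = (width - value) % (p * 12)
    p = p + process(p)
if p != p:
    print(value)
    if p <= value != scale:
        width = width - width[1]
    else:
        scale = scale - value % width
value = value // width - (15 + width)
width = value * value

10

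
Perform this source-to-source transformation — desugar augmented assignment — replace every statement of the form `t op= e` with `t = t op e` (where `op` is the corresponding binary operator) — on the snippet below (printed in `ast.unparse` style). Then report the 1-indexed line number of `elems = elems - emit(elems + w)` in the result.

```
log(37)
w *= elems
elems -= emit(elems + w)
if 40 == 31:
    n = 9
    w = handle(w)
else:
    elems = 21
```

Transformed code:
log(37)
w = w * elems
elems = elems - emit(elems + w)
if 40 == 31:
    n = 9
    w = handle(w)
else:
    elems = 21

3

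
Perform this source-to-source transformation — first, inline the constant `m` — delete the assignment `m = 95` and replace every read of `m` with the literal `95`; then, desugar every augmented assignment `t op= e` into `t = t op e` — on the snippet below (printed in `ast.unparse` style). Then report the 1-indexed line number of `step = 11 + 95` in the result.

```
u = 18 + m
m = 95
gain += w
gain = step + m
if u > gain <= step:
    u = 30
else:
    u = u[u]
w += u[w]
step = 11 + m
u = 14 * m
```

9

Transformed code:
u = 18 + 95
gain = gain + w
gain = step + 95
if u > gain <= step:
    u = 30
else:
    u = u[u]
w = w + u[w]
step = 11 + 95
u = 14 * 95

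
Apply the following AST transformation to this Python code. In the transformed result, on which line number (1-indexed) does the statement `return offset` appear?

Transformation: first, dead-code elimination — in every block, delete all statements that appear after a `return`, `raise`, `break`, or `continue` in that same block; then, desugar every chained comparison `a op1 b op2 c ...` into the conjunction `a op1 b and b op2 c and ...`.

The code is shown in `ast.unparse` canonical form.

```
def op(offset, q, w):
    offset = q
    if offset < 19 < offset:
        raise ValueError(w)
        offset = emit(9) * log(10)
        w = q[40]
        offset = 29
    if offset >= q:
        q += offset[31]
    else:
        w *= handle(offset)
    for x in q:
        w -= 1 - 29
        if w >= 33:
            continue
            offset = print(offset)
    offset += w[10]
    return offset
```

14

Transformed code:
def op(offset, q, w):
    offset = q
    if offset < 19 and 19 < offset:
        raise ValueError(w)
    if offset >= q:
        q += offset[31]
    else:
        w *= handle(offset)
    for x in q:
        w -= 1 - 29
        if w >= 33:
            continue
    offset += w[10]
    return offset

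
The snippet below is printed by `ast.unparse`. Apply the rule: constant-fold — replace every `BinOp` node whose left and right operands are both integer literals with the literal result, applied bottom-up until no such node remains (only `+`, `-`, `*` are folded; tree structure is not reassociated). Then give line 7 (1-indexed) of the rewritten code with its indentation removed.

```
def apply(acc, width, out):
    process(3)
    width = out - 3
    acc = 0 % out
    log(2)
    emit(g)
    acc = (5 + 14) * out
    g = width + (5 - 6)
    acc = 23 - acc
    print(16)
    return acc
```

Transformed code:
def apply(acc, width, out):
    process(3)
    width = out - 3
    acc = 0 % out
    log(2)
    emit(g)
    acc = 19 * out
    g = width + -1
    acc = 23 - acc
    print(16)
    return acc

acc = 19 * out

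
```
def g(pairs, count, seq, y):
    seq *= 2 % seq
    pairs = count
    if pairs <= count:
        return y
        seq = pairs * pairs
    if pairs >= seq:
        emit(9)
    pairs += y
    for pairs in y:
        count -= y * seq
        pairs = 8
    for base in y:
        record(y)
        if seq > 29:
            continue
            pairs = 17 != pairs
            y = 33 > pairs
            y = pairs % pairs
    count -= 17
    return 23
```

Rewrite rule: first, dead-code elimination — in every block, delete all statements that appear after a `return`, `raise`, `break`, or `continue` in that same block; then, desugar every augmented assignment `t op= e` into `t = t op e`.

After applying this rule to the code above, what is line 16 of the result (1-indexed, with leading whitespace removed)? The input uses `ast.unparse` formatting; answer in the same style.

count = count - 17

Transformed code:
def g(pairs, count, seq, y):
    seq = seq * (2 % seq)
    pairs = count
    if pairs <= count:
        return y
    if pairs >= seq:
        emit(9)
    pairs = pairs + y
    for pairs in y:
        count = count - y * seq
        pairs = 8
    for base in y:
        record(y)
        if seq > 29:
            continue
    count = count - 17
    return 23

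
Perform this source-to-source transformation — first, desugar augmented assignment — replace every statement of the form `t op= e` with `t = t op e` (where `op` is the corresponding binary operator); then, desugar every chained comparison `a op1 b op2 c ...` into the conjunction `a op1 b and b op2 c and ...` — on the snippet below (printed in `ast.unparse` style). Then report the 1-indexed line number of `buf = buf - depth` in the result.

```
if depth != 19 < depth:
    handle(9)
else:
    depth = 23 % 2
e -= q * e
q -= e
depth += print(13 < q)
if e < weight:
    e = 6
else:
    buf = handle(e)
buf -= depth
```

Transformed code:
if depth != 19 and 19 < depth:
    handle(9)
else:
    depth = 23 % 2
e = e - q * e
q = q - e
depth = depth + print(13 < q)
if e < weight:
    e = 6
else:
    buf = handle(e)
buf = buf - depth

12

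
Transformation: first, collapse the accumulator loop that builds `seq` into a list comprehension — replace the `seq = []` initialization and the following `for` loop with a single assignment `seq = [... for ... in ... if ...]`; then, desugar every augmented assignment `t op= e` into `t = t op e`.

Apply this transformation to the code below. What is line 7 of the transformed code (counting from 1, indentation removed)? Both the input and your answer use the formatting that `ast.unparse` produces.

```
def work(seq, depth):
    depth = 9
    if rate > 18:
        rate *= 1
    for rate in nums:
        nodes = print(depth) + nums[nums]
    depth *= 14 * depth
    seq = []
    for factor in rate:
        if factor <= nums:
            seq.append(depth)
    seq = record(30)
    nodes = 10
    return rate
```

Transformed code:
def work(seq, depth):
    depth = 9
    if rate > 18:
        rate = rate * 1
    for rate in nums:
        nodes = print(depth) + nums[nums]
    depth = depth * (14 * depth)
    seq = [depth for factor in rate if factor <= nums]
    seq = record(30)
    nodes = 10
    return rate

depth = depth * (14 * depth)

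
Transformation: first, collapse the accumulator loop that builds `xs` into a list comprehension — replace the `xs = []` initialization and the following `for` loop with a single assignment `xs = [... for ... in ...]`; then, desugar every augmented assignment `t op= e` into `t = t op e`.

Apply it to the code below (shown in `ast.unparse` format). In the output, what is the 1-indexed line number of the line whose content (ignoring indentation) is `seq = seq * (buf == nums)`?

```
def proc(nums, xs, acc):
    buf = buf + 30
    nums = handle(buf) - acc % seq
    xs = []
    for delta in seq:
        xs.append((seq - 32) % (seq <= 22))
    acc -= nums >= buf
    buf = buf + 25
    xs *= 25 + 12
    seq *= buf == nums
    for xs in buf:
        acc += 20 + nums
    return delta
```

8

Transformed code:
def proc(nums, xs, acc):
    buf = buf + 30
    nums = handle(buf) - acc % seq
    xs = [(seq - 32) % (seq <= 22) for delta in seq]
    acc = acc - (nums >= buf)
    buf = buf + 25
    xs = xs * (25 + 12)
    seq = seq * (buf == nums)
    for xs in buf:
        acc = acc + (20 + nums)
    return delta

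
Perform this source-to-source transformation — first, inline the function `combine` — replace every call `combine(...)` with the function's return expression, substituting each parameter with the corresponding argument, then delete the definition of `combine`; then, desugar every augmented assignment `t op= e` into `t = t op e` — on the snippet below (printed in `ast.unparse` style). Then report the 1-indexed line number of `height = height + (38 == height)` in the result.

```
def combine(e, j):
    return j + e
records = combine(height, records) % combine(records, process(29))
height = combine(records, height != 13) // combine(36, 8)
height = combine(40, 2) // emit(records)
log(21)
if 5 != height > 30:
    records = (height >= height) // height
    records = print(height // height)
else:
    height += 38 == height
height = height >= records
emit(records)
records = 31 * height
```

Transformed code:
records = (records + height) % (process(29) + records)
height = ((height != 13) + records) // (8 + 36)
height = (2 + 40) // emit(records)
log(21)
if 5 != height > 30:
    records = (height >= height) // height
    records = print(height // height)
else:
    height = height + (38 == height)
height = height >= records
emit(records)
records = 31 * height

9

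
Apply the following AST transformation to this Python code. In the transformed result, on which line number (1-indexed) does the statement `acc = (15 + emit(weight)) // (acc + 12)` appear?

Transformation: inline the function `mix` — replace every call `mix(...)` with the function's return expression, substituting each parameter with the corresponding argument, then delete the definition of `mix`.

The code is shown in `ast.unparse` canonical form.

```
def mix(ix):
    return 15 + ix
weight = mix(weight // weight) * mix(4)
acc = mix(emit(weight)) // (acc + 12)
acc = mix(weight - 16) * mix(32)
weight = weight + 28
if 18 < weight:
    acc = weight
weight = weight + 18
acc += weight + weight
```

2

Transformed code:
weight = (15 + weight // weight) * (15 + 4)
acc = (15 + emit(weight)) // (acc + 12)
acc = (15 + (weight - 16)) * (15 + 32)
weight = weight + 28
if 18 < weight:
    acc = weight
weight = weight + 18
acc += weight + weight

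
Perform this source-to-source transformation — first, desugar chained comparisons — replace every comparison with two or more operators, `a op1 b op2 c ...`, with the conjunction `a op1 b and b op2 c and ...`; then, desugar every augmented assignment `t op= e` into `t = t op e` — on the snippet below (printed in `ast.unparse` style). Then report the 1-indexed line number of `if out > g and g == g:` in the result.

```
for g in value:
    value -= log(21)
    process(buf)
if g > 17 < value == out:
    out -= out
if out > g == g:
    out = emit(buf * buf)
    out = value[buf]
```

Transformed code:
for g in value:
    value = value - log(21)
    process(buf)
if g > 17 and 17 < value and (value == out):
    out = out - out
if out > g and g == g:
    out = emit(buf * buf)
    out = value[buf]

6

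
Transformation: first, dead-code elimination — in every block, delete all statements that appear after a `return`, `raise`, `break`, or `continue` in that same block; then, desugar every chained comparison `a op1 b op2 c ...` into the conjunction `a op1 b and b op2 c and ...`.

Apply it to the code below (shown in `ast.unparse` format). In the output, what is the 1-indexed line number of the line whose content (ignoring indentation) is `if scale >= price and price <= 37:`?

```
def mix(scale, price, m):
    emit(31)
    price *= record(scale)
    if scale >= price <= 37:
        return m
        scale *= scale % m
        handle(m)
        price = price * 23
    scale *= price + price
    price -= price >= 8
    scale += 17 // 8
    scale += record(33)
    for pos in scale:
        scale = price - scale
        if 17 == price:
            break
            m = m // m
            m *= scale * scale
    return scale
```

Transformed code:
def mix(scale, price, m):
    emit(31)
    price *= record(scale)
    if scale >= price and price <= 37:
        return m
    scale *= price + price
    price -= price >= 8
    scale += 17 // 8
    scale += record(33)
    for pos in scale:
        scale = price - scale
        if 17 == price:
            break
    return scale

4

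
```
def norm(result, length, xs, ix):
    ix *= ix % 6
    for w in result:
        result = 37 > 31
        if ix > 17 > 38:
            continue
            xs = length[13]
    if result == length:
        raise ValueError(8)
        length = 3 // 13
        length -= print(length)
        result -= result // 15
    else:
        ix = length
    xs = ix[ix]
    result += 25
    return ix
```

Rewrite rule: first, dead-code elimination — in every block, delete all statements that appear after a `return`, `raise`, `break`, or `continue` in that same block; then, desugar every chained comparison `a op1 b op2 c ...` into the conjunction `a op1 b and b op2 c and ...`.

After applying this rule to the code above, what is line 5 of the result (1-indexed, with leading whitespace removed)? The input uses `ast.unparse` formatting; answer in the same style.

if ix > 17 and 17 > 38:

Transformed code:
def norm(result, length, xs, ix):
    ix *= ix % 6
    for w in result:
        result = 37 > 31
        if ix > 17 and 17 > 38:
            continue
    if result == length:
        raise ValueError(8)
    else:
        ix = length
    xs = ix[ix]
    result += 25
    return ix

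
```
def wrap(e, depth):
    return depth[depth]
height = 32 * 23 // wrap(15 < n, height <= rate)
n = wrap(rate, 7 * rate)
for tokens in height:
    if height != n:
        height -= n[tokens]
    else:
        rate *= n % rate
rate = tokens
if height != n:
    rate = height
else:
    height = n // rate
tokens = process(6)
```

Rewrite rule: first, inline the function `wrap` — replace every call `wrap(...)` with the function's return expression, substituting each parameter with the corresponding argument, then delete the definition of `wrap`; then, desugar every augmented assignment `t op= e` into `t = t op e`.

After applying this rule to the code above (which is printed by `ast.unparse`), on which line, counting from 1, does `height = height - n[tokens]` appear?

5

Transformed code:
height = 32 * 23 // (height <= rate)[height <= rate]
n = (7 * rate)[7 * rate]
for tokens in height:
    if height != n:
        height = height - n[tokens]
    else:
        rate = rate * (n % rate)
rate = tokens
if height != n:
    rate = height
else:
    height = n // rate
tokens = process(6)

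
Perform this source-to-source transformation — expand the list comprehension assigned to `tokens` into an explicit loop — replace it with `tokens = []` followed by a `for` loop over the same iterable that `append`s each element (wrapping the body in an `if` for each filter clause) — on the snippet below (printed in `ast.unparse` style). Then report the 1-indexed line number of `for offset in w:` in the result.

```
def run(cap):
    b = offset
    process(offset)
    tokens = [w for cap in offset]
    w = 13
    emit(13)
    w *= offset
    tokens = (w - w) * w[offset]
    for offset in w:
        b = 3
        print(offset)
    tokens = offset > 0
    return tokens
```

Transformed code:
def run(cap):
    b = offset
    process(offset)
    tokens = []
    for cap in offset:
        tokens.append(w)
    w = 13
    emit(13)
    w *= offset
    tokens = (w - w) * w[offset]
    for offset in w:
        b = 3
        print(offset)
    tokens = offset > 0
    return tokens

11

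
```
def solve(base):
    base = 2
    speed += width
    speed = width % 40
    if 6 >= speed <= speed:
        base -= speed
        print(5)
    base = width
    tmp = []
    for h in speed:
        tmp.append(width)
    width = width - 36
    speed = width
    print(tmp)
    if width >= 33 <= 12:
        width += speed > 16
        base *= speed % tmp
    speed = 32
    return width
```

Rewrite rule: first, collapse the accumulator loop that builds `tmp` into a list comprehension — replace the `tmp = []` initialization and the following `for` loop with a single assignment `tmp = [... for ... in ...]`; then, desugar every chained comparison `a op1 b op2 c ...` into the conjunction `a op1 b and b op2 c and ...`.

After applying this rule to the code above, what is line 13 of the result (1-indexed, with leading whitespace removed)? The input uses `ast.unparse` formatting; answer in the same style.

Transformed code:
def solve(base):
    base = 2
    speed += width
    speed = width % 40
    if 6 >= speed and speed <= speed:
        base -= speed
        print(5)
    base = width
    tmp = [width for h in speed]
    width = width - 36
    speed = width
    print(tmp)
    if width >= 33 and 33 <= 12:
        width += speed > 16
        base *= speed % tmp
    speed = 32
    return width

if width >= 33 and 33 <= 12:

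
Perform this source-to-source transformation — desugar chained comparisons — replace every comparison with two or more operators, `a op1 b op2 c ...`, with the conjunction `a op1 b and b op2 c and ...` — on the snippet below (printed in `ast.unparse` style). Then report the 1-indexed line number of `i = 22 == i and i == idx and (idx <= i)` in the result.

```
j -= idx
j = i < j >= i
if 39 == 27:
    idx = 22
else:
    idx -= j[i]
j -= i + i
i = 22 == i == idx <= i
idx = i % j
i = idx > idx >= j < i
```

8

Transformed code:
j -= idx
j = i < j and j >= i
if 39 == 27:
    idx = 22
else:
    idx -= j[i]
j -= i + i
i = 22 == i and i == idx and (idx <= i)
idx = i % j
i = idx > idx and idx >= j and (j < i)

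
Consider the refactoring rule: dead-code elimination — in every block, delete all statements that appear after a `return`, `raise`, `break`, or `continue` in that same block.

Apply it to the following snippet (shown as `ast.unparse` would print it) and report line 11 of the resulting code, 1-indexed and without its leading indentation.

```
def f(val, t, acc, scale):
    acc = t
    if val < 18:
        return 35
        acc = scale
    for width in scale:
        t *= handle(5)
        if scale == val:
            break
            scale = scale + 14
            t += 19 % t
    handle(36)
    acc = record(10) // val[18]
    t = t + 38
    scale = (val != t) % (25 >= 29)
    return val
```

t = t + 38

Transformed code:
def f(val, t, acc, scale):
    acc = t
    if val < 18:
        return 35
    for width in scale:
        t *= handle(5)
        if scale == val:
            break
    handle(36)
    acc = record(10) // val[18]
    t = t + 38
    scale = (val != t) % (25 >= 29)
    return val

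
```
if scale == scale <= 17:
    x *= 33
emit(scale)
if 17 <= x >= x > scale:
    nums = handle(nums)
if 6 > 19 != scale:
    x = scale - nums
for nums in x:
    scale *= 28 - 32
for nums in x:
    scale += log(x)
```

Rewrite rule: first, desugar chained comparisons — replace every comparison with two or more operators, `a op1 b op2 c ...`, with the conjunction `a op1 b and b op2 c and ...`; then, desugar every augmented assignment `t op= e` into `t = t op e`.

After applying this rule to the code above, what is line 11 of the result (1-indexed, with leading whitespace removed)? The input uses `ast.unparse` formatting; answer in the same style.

Transformed code:
if scale == scale and scale <= 17:
    x = x * 33
emit(scale)
if 17 <= x and x >= x and (x > scale):
    nums = handle(nums)
if 6 > 19 and 19 != scale:
    x = scale - nums
for nums in x:
    scale = scale * (28 - 32)
for nums in x:
    scale = scale + log(x)

scale = scale + log(x)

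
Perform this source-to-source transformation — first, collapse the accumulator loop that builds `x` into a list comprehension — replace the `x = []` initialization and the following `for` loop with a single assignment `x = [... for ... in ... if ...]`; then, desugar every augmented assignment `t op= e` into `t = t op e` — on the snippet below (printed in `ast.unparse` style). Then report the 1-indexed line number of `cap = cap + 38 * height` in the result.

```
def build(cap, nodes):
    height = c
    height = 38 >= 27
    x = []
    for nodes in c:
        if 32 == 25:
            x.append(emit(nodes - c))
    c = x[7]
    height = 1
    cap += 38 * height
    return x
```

7

Transformed code:
def build(cap, nodes):
    height = c
    height = 38 >= 27
    x = [emit(nodes - c) for nodes in c if 32 == 25]
    c = x[7]
    height = 1
    cap = cap + 38 * height
    return x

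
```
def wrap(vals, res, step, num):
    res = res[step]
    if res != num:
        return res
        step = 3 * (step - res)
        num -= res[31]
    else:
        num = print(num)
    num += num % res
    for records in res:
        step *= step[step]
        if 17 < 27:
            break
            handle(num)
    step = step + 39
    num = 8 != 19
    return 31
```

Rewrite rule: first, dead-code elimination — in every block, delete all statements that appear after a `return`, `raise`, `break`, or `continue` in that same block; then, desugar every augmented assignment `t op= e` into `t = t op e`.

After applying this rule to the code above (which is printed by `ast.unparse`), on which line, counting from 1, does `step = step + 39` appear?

12

Transformed code:
def wrap(vals, res, step, num):
    res = res[step]
    if res != num:
        return res
    else:
        num = print(num)
    num = num + num % res
    for records in res:
        step = step * step[step]
        if 17 < 27:
            break
    step = step + 39
    num = 8 != 19
    return 31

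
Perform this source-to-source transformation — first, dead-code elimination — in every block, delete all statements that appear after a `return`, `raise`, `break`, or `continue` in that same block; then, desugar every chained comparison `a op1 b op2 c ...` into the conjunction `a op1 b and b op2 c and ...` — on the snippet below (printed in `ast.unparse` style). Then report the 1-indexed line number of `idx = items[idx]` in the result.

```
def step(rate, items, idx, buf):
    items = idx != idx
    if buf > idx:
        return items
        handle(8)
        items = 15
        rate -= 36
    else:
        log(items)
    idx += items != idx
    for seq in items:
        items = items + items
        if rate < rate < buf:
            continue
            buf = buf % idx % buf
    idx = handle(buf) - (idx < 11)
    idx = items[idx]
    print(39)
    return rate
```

13

Transformed code:
def step(rate, items, idx, buf):
    items = idx != idx
    if buf > idx:
        return items
    else:
        log(items)
    idx += items != idx
    for seq in items:
        items = items + items
        if rate < rate and rate < buf:
            continue
    idx = handle(buf) - (idx < 11)
    idx = items[idx]
    print(39)
    return rate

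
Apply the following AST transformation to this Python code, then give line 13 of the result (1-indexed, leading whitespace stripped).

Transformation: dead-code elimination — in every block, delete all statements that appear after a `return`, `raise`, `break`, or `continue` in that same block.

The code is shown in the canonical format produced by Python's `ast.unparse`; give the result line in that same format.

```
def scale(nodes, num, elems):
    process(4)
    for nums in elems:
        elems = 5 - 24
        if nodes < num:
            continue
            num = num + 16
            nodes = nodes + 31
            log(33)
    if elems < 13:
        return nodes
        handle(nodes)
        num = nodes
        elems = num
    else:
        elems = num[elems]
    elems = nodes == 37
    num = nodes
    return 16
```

Transformed code:
def scale(nodes, num, elems):
    process(4)
    for nums in elems:
        elems = 5 - 24
        if nodes < num:
            continue
    if elems < 13:
        return nodes
    else:
        elems = num[elems]
    elems = nodes == 37
    num = nodes
    return 16

return 16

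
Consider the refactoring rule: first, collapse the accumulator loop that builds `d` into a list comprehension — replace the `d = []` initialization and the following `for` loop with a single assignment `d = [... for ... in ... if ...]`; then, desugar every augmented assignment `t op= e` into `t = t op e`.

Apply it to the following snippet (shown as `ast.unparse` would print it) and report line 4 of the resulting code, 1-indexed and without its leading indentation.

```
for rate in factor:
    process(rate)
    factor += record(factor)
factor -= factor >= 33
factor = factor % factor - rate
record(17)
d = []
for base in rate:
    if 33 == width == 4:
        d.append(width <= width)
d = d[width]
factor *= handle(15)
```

Transformed code:
for rate in factor:
    process(rate)
    factor = factor + record(factor)
factor = factor - (factor >= 33)
factor = factor % factor - rate
record(17)
d = [width <= width for base in rate if 33 == width == 4]
d = d[width]
factor = factor * handle(15)

factor = factor - (factor >= 33)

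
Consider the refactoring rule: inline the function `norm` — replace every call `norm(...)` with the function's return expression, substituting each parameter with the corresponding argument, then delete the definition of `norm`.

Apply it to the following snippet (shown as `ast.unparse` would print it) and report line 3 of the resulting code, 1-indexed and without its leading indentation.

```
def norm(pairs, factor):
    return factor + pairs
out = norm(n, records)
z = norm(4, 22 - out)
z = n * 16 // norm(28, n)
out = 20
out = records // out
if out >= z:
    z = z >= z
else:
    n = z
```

Transformed code:
out = records + n
z = 22 - out + 4
z = n * 16 // (n + 28)
out = 20
out = records // out
if out >= z:
    z = z >= z
else:
    n = z

z = n * 16 // (n + 28)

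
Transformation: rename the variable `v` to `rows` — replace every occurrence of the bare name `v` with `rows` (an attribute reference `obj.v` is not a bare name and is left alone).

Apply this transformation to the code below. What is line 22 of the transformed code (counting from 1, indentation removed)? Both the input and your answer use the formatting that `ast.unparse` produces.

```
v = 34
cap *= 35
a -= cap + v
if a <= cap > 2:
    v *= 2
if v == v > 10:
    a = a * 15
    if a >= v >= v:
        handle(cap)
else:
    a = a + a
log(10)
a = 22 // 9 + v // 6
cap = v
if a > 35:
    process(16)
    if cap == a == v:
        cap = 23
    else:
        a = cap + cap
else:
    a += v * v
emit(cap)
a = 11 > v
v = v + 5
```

Transformed code:
rows = 34
cap *= 35
a -= cap + rows
if a <= cap > 2:
    rows *= 2
if rows == rows > 10:
    a = a * 15
    if a >= rows >= rows:
        handle(cap)
else:
    a = a + a
log(10)
a = 22 // 9 + rows // 6
cap = rows
if a > 35:
    process(16)
    if cap == a == rows:
        cap = 23
    else:
        a = cap + cap
else:
    a += rows * rows
emit(cap)
a = 11 > rows
rows = rows + 5

a += rows * rows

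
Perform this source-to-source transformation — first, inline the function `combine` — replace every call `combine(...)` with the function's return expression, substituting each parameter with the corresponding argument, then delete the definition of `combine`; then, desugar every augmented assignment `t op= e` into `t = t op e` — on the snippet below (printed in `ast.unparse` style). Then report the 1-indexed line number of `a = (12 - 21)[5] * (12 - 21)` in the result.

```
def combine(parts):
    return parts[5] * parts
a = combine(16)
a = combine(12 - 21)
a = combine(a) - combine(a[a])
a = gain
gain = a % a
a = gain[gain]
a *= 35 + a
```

Transformed code:
a = 16[5] * 16
a = (12 - 21)[5] * (12 - 21)
a = a[5] * a - a[a][5] * a[a]
a = gain
gain = a % a
a = gain[gain]
a = a * (35 + a)

2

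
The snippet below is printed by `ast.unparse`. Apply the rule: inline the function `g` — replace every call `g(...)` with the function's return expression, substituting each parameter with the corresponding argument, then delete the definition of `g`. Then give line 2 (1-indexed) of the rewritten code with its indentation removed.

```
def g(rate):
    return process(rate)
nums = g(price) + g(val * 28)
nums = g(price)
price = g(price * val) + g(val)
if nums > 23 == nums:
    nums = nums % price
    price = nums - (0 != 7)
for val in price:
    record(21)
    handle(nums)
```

nums = process(price)

Transformed code:
nums = process(price) + process(val * 28)
nums = process(price)
price = process(price * val) + process(val)
if nums > 23 == nums:
    nums = nums % price
    price = nums - (0 != 7)
for val in price:
    record(21)
    handle(nums)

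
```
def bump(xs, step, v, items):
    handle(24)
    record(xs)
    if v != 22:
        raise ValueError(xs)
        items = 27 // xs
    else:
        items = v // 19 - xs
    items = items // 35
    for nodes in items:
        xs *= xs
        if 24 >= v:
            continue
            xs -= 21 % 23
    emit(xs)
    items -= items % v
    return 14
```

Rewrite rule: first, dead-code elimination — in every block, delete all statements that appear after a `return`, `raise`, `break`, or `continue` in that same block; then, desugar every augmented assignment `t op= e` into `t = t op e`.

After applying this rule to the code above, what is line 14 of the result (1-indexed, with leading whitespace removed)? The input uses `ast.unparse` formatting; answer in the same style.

Transformed code:
def bump(xs, step, v, items):
    handle(24)
    record(xs)
    if v != 22:
        raise ValueError(xs)
    else:
        items = v // 19 - xs
    items = items // 35
    for nodes in items:
        xs = xs * xs
        if 24 >= v:
            continue
    emit(xs)
    items = items - items % v
    return 14

items = items - items % v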